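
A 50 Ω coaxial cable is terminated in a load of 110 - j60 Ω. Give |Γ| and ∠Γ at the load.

Γ = (Z_L − Z_0)/(Z_L + Z_0) = (60 − j60)/(160 − j60)
|Γ| = 84.9/171 = 0.497

Γ ≈ 0.497 ∠ -24.4°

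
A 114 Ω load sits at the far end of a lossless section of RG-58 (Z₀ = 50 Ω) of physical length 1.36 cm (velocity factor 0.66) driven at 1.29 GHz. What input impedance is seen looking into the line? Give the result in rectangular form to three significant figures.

Z_in ≈ 52.5 − j43.4 Ω

λ = v/f = 0.66·c / 1.29 GHz = 0.153 m
βl = 2π·l/λ = 2π × 0.0886 = 31.9°
tan(βl) = tan(31.9°) = 0.622
Z_in = Z_0·(Z_L + jZ_0·tanβl)/(Z_0 + jZ_L·tanβl)
     = 50·(114 + j31.1)/(50 + j71)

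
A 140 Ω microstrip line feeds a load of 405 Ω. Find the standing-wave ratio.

Γ = (405 − 140)/(405 + 140) = 0.486
VSWR = (1 + 0.486)/(1 − 0.486)

VSWR ≈ 2.89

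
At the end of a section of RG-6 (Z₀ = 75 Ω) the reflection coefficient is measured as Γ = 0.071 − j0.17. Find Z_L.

Z_L ≈ 81.2 − j28.6 Ω

Z_L = Z_0·(1 + Γ)/(1 − Γ) = 75·(1.07 − j0.17)/(0.929 + j0.17)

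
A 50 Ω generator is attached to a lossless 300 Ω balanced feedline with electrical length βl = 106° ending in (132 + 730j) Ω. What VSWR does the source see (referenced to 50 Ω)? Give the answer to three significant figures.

tan(βl) = -3.49
Z_in = Z_0·(Z_L + jZ_0·tanβl)/(Z_0 + jZ_L·tanβl) = 18.8 − j30.3 Ω
Γ_s = (Z_in − Z_s)/(Z_in + Z_s) = (-31.2 − j30.3)/(68.8 − j30.3), |Γ_s| = 0.578
VSWR = (1 + |Γ_s|)/(1 − |Γ_s|)

VSWR ≈ 3.74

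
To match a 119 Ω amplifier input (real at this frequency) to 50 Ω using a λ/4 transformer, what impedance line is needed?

Z_qwt ≈ 77.1 Ω

Z_qwt = √(Z_0·R_L) = √(50 × 119) = √5950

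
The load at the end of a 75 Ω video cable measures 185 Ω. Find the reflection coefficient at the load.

Γ = 0.423

Γ = (Z_L − Z_0)/(Z_L + Z_0) = (185 − 75)/(185 + 75) = 110/260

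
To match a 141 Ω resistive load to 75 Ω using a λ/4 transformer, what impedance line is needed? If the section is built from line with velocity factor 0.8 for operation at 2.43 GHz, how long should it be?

Z_qwt ≈ 103 Ω; length ≈ 2.47 cm

Z_qwt = √(Z_0·R_L) = √(75 × 141) = √10580
λ = 0.8·c/f = 0.0988 m, so l = λ/4 = 0.0247 m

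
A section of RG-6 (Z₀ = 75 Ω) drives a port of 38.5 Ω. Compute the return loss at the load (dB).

RL ≈ 9.85 dB

Γ = (38.5 − 75)/(38.5 + 75) = -0.322
RL = −20·log₁₀|Γ| = −20·log₁₀(0.322)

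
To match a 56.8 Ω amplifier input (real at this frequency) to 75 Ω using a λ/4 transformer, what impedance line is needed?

Z_qwt = √(Z_0·R_L) = √(75 × 56.8) = √4260

Z_qwt ≈ 65.3 Ω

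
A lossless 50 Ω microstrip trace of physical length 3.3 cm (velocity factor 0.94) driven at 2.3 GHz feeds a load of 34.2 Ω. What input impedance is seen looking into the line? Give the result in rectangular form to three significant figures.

λ = v/f = 0.94·c / 2.3 GHz = 0.123 m
βl = 2π·l/λ = 2π × 0.269 = 96.9°
tan(βl) = tan(96.9°) = -8.27
Z_in = Z_0·(Z_L + jZ_0·tanβl)/(Z_0 + jZ_L·tanβl)
     = 50·(34.2 − j414)/(50 − j283)

Z_in ≈ 71.9 − j6.67 Ω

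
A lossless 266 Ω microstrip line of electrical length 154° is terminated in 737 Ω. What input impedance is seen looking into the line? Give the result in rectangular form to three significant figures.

Z_in ≈ 323 + j306 Ω

tan(βl) = tan(154°) = -0.488
Z_in = Z_0·(Z_L + jZ_0·tanβl)/(Z_0 + jZ_L·tanβl)
     = 266·(737 − j130)/(266 − j359)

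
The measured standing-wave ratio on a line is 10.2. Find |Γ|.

|Γ| = (S − 1)/(S + 1) = (10.2 − 1)/(10.2 + 1) = 9.2/11.2

|Γ| ≈ 0.821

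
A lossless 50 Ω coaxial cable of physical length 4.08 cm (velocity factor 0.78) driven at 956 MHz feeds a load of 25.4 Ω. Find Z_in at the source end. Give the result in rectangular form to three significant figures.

λ = v/f = 0.78·c / 956 MHz = 0.245 m
βl = 2π·l/λ = 2π × 0.167 = 60°
tan(βl) = tan(60°) = 1.73
Z_in = Z_0·(Z_L + jZ_0·tanβl)/(Z_0 + jZ_L·tanβl)
     = 50·(25.4 + j86.6)/(50 + j44)

Z_in ≈ 57.3 + j36.2 Ω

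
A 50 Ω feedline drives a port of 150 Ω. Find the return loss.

Γ = (150 − 50)/(150 + 50) = 0.5
RL = −20·log₁₀|Γ| = −20·log₁₀(0.5)

RL ≈ 6.02 dB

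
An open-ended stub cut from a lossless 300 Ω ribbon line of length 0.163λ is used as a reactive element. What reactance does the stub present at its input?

X_in ≈ -183 Ω (capacitive)

βl = 2π × 0.163 = 58.7°
tan(βl) = 1.64
For an open-ended stub, Z_in = −jZ_0·cot(βl) = −jZ_0/tan(βl)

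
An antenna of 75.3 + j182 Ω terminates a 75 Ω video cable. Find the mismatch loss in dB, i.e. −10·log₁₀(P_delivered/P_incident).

mismatch loss ≈ 3.92 dB

Γ = (0.3 + j182)/(150.3 + j182), |Γ| = 0.771
|Γ|² = 0.595, so P_del/P_inc = 1 − |Γ|² = 0.405
ML = −10·log₁₀(1 − |Γ|²)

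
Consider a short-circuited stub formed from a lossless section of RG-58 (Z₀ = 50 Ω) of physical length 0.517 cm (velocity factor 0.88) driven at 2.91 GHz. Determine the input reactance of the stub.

λ = v/f = 0.88·c / 2.91 GHz = 0.0907 m
βl = 2π·l/λ = 2π × 0.057 = 20.5°
tan(βl) = 0.374
For a short-circuited stub, Z_in = jZ_0·tan(βl)

X_in ≈ 18.7 Ω (inductive)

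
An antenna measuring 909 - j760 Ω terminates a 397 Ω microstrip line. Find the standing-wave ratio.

Γ = (Z_L − Z_0)/(Z_L + Z_0) = (512 − j760)/(1306 − j760)
|Γ| = 916/1510 = 0.606
VSWR = (1 + |Γ|)/(1 − |Γ|) = 1.61/0.394

VSWR ≈ 4.08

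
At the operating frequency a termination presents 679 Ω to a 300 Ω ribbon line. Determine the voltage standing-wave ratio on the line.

VSWR ≈ 2.26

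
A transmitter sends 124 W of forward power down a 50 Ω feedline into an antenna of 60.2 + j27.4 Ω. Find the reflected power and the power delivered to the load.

|Γ| = |(10.2 + j27.4)/(110.2 + j27.4)| = 0.257
|Γ|² = 0.0663
P_refl = |Γ|²·P_inc = 8.22 W, P_del = (1 − |Γ|²)·P_inc = 116 W

P_reflected ≈ 8.22 W; P_delivered ≈ 116 W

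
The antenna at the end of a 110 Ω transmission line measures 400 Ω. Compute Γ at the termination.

Γ = 0.569

Γ = (Z_L − Z_0)/(Z_L + Z_0) = (400 − 110)/(400 + 110) = 290/510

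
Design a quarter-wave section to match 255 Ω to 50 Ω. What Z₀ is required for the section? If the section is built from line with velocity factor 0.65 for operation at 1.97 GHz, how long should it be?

Z_qwt = √(Z_0·R_L) = √(50 × 255) = √12750
λ = 0.65·c/f = 0.099 m, so l = λ/4 = 0.0247 m

Z_qwt ≈ 113 Ω; length ≈ 2.47 cm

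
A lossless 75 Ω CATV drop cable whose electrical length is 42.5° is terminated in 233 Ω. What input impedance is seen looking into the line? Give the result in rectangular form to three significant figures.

tan(βl) = tan(42.5°) = 0.916
Z_in = Z_0·(Z_L + jZ_0·tanβl)/(Z_0 + jZ_L·tanβl)
     = 75·(233 + j68.7)/(75 + j214)

Z_in ≈ 47.1 − j65.3 Ω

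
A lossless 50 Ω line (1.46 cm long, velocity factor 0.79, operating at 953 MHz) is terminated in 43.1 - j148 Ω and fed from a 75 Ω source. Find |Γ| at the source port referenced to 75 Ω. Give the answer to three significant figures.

|Γ| ≈ 0.846

λ = v/f = 0.79·c / 953 MHz = 0.249 m
βl = 2π·l/λ = 2π × 0.0587 = 21.1°
tan(βl) = 0.387
Z_in = Z_0·(Z_L + jZ_0·tanβl)/(Z_0 + jZ_L·tanβl) = 10.5 − j61.6 Ω
Γ_s = (Z_in − Z_s)/(Z_in + Z_s) = (-64.5 − j61.6)/(85.5 − j61.6), |Γ_s| = 0.846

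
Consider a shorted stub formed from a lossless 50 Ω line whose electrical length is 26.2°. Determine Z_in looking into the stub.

Z_in ≈ +j24.6 Ω

tan(βl) = 0.492
For a shorted stub, Z_in = jZ_0·tan(βl)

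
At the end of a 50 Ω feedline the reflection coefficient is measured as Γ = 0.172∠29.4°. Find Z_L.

Z_L ≈ 66.5 + j11.6 Ω

Z_L = Z_0·(1 + Γ)/(1 − Γ) = 50·(1.15 + j0.0844)/(0.85 − j0.0844)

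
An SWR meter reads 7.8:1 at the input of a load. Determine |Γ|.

|Γ| ≈ 0.773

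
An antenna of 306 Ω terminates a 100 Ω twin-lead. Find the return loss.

Γ = (306 − 100)/(306 + 100) = 0.507
RL = −20·log₁₀|Γ| = −20·log₁₀(0.507)

RL ≈ 5.89 dB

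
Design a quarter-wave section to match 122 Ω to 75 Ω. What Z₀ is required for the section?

Z_qwt = √(Z_0·R_L) = √(75 × 122) = √9150

Z_qwt ≈ 95.7 Ω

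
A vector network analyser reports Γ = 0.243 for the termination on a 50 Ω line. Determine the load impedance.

Z_L ≈ 82.1 Ω

Z_L = Z_0·(1 + Γ)/(1 − Γ) = 50·(1.24)/(0.757)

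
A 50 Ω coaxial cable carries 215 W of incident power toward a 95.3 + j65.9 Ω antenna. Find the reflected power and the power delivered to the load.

P_reflected ≈ 54 W; P_delivered ≈ 161 W

|Γ| = |(45.3 + j65.9)/(145.3 + j65.9)| = 0.501
|Γ|² = 0.251
P_refl = |Γ|²·P_inc = 54 W, P_del = (1 − |Γ|²)·P_inc = 161 W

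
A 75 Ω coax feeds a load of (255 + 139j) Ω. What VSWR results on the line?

VSWR ≈ 4.48

Γ = (Z_L − Z_0)/(Z_L + Z_0) = (180 + j139)/(330 + j139)
|Γ| = 227/358 = 0.635
VSWR = (1 + |Γ|)/(1 − |Γ|) = 1.64/0.365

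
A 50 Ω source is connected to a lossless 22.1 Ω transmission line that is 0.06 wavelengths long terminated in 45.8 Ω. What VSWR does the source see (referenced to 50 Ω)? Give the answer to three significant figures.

βl = 2π × 0.06 = 21.6°
tan(βl) = 0.396
Z_in = Z_0·(Z_L + jZ_0·tanβl)/(Z_0 + jZ_L·tanβl) = 31.7 − j17.2 Ω
Γ_s = (Z_in − Z_s)/(Z_in + Z_s) = (-18.3 − j17.2)/(81.7 − j17.2), |Γ_s| = 0.301
VSWR = (1 + |Γ_s|)/(1 − |Γ_s|)

VSWR ≈ 1.86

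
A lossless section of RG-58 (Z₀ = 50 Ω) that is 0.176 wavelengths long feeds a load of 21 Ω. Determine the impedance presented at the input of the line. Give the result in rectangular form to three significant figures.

βl = 2π × 0.176 = 63.4°
tan(βl) = tan(63.4°) = 1.99
Z_in = Z_0·(Z_L + jZ_0·tanβl)/(Z_0 + jZ_L·tanβl)
     = 50·(21 + j99.7)/(50 + j41.9)

Z_in ≈ 61.4 + j48.3 Ω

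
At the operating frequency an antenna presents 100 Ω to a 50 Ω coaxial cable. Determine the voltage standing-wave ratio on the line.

For a purely resistive load, VSWR = R_L/Z_0 or Z_0/R_L (whichever > 1) = 100/50

VSWR ≈ 2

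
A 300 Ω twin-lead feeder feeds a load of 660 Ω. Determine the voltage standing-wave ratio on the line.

VSWR ≈ 2.2

For a purely resistive load, VSWR = R_L/Z_0 or Z_0/R_L (whichever > 1) = 660/300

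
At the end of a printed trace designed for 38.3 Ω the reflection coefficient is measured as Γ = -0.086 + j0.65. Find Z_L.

Z_L = Z_0·(1 + Γ)/(1 − Γ) = 38.3·(0.914 + j0.65)/(1.09 − j0.65)

Z_L ≈ 13.6 + j31.1 Ω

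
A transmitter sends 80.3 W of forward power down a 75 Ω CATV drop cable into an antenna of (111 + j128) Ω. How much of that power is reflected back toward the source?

|Γ| = |(36 + j128)/(186 + j128)| = 0.589
|Γ|² = 0.347
P_refl = |Γ|²·P_inc = 27.8 W, P_del = (1 − |Γ|²)·P_inc = 52.5 W

P_reflected ≈ 27.8 W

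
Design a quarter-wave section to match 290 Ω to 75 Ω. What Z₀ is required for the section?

Z_qwt = √(Z_0·R_L) = √(75 × 290) = √21750

Z_qwt ≈ 147 Ω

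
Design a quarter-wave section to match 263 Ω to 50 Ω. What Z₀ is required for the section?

Z_qwt = √(Z_0·R_L) = √(50 × 263) = √13150

Z_qwt ≈ 115 Ω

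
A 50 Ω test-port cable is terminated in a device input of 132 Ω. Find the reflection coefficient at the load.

Γ = 0.451

Γ = (Z_L − Z_0)/(Z_L + Z_0) = (132 − 50)/(132 + 50) = 82/182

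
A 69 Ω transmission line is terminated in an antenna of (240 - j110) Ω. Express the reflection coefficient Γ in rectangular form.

Γ ≈ 0.604 − j0.141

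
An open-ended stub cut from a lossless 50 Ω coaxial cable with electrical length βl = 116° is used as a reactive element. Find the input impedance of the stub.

tan(βl) = -2.05
For an open-ended stub, Z_in = −jZ_0·cot(βl) = −jZ_0/tan(βl)

Z_in ≈ +j24.4 Ω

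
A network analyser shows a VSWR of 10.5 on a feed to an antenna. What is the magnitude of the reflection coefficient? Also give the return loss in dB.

|Γ| ≈ 0.826; return loss ≈ 1.66 dB

|Γ| = (S − 1)/(S + 1) = (10.5 − 1)/(10.5 + 1) = 9.5/11.5
RL = −20·log₁₀|Γ| = −20·log₁₀(0.826)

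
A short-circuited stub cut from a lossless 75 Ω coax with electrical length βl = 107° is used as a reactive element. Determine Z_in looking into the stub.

tan(βl) = -3.27
For a short-circuited stub, Z_in = jZ_0·tan(βl)

Z_in ≈ −j245 Ω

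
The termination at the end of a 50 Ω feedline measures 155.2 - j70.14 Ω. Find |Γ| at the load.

Γ = (Z_L − Z_0)/(Z_L + Z_0) = (105.2 − j70.14)/(205.2 − j70.14)
|Γ| = 126/217

|Γ| ≈ 0.583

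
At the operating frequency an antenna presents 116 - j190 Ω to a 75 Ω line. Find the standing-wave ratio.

VSWR ≈ 6.18

Γ = (Z_L − Z_0)/(Z_L + Z_0) = (41 − j190)/(191 − j190)
|Γ| = 194/269 = 0.721
VSWR = (1 + |Γ|)/(1 − |Γ|) = 1.72/0.279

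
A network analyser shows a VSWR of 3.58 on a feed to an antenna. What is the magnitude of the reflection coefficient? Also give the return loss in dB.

|Γ| ≈ 0.563; return loss ≈ 4.98 dB

|Γ| = (S − 1)/(S + 1) = (3.58 − 1)/(3.58 + 1) = 2.58/4.58
RL = −20·log₁₀|Γ| = −20·log₁₀(0.563)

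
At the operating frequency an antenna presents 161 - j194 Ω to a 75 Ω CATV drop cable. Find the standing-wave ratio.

VSWR ≈ 5.55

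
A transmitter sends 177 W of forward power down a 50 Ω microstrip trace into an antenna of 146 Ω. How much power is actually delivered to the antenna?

Γ = (146 − 50)/(146 + 50) = 0.49
|Γ|² = 0.24
P_refl = |Γ|²·P_inc = 42.5 W, P_del = (1 − |Γ|²)·P_inc = 135 W

P_delivered ≈ 135 W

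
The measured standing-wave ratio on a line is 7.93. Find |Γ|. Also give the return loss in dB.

|Γ| ≈ 0.776; return loss ≈ 2.2 dB

|Γ| = (S − 1)/(S + 1) = (7.93 − 1)/(7.93 + 1) = 6.93/8.93
RL = −20·log₁₀|Γ| = −20·log₁₀(0.776)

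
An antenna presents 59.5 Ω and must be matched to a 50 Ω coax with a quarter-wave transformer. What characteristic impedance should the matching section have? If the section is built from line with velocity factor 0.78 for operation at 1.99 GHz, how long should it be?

Z_qwt ≈ 54.5 Ω; length ≈ 2.94 cm

Z_qwt = √(Z_0·R_L) = √(50 × 59.5) = √2975
λ = 0.78·c/f = 0.118 m, so l = λ/4 = 0.0294 m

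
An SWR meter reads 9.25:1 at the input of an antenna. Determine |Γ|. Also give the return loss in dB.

|Γ| ≈ 0.805; return loss ≈ 1.89 dB

|Γ| = (S − 1)/(S + 1) = (9.25 − 1)/(9.25 + 1) = 8.25/10.2
RL = −20·log₁₀|Γ| = −20·log₁₀(0.805)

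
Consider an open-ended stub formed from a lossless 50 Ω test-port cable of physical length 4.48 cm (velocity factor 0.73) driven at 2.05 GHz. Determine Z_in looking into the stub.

Z_in ≈ +j90.1 Ω

λ = v/f = 0.73·c / 2.05 GHz = 0.107 m
βl = 2π·l/λ = 2π × 0.419 = 151°
tan(βl) = -0.555
For an open-ended stub, Z_in = −jZ_0·cot(βl) = −jZ_0/tan(βl)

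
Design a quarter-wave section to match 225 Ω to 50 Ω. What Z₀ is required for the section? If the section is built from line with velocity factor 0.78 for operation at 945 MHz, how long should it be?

Z_qwt ≈ 106 Ω; length ≈ 6.19 cm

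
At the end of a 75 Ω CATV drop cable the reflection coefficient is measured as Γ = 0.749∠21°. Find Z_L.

Z_L = Z_0·(1 + Γ)/(1 − Γ) = 75·(1.7 + j0.268)/(0.301 − j0.268)

Z_L ≈ 203 + j248 Ω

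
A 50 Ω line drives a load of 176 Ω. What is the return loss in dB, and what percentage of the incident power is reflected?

RL ≈ 5.07 dB; 31.1% of incident power reflected

Γ = (176 − 50)/(176 + 50) = 0.558
RL = −20·log₁₀(0.558) = 5.07 dB
P_refl/P_inc = |Γ|² = 0.311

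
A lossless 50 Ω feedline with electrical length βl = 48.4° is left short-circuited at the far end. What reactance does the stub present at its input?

X_in ≈ 56.3 Ω (inductive)

tan(βl) = 1.13
For a short-circuited stub, Z_in = jZ_0·tan(βl)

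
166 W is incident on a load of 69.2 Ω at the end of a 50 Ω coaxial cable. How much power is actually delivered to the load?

P_delivered ≈ 162 W

Γ = (69.2 − 50)/(69.2 + 50) = 0.161
|Γ|² = 0.0259
P_refl = |Γ|²·P_inc = 4.31 W, P_del = (1 − |Γ|²)·P_inc = 162 W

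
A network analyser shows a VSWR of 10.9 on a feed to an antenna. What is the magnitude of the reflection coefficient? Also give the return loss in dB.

|Γ| = (S − 1)/(S + 1) = (10.9 − 1)/(10.9 + 1) = 9.9/11.9
RL = −20·log₁₀|Γ| = −20·log₁₀(0.832)

|Γ| ≈ 0.832; return loss ≈ 1.6 dB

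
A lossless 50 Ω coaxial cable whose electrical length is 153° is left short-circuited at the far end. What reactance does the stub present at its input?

X_in ≈ -25.5 Ω (capacitive)

tan(βl) = -0.51
For a short-circuited stub, Z_in = jZ_0·tan(βl)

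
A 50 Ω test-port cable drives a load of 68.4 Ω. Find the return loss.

Γ = (68.4 − 50)/(68.4 + 50) = 0.155
RL = −20·log₁₀|Γ| = −20·log₁₀(0.155)

RL ≈ 16.2 dB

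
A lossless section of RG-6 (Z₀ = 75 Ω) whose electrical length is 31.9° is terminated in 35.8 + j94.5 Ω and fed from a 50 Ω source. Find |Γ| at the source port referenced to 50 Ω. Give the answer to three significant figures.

tan(βl) = 0.622
Z_in = Z_0·(Z_L + jZ_0·tanβl)/(Z_0 + jZ_L·tanβl) = 368 + j147 Ω
Γ_s = (Z_in − Z_s)/(Z_in + Z_s) = (318 + j147)/(418 + j147), |Γ_s| = 0.791

|Γ| ≈ 0.791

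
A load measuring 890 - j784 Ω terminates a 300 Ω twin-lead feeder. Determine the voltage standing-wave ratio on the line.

VSWR ≈ 5.42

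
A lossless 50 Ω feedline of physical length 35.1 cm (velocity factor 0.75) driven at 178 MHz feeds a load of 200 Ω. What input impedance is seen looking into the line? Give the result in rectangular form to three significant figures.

λ = v/f = 0.75·c / 178 MHz = 1.26 m
βl = 2π·l/λ = 2π × 0.278 = 100°
tan(βl) = tan(100°) = -5.69
Z_in = Z_0·(Z_L + jZ_0·tanβl)/(Z_0 + jZ_L·tanβl)
     = 50·(200 − j285)/(50 − j1140)

Z_in ≈ 12.9 + j8.22 Ω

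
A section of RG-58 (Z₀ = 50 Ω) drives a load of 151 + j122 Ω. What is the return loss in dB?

Γ = (101 + j122)/(201 + j122), |Γ| = 0.674
RL = −20·log₁₀|Γ| = −20·log₁₀(0.674)

RL ≈ 3.43 dB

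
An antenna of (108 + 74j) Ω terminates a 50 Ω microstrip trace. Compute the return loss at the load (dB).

RL ≈ 5.37 dB

Γ = (58 + j74)/(158 + j74), |Γ| = 0.539
RL = −20·log₁₀|Γ| = −20·log₁₀(0.539)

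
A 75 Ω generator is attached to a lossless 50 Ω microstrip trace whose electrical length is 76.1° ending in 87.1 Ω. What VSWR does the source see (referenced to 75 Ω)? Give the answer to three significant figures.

tan(βl) = 4.04
Z_in = Z_0·(Z_L + jZ_0·tanβl)/(Z_0 + jZ_L·tanβl) = 29.9 − j8.13 Ω
Γ_s = (Z_in − Z_s)/(Z_in + Z_s) = (-45.1 − j8.13)/(105 − j8.13), |Γ_s| = 0.436
VSWR = (1 + |Γ_s|)/(1 − |Γ_s|)

VSWR ≈ 2.55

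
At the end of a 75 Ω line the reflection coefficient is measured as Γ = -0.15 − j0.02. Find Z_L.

Z_L = Z_0·(1 + Γ)/(1 − Γ) = 75·(0.85 − j0.02)/(1.15 + j0.02)

Z_L ≈ 55.4 − j2.27 Ω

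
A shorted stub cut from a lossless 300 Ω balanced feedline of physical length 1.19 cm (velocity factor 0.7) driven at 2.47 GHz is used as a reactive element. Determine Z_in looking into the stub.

Z_in ≈ +j362 Ω

λ = v/f = 0.7·c / 2.47 GHz = 0.085 m
βl = 2π·l/λ = 2π × 0.14 = 50.4°
tan(βl) = 1.21
For a shorted stub, Z_in = jZ_0·tan(βl)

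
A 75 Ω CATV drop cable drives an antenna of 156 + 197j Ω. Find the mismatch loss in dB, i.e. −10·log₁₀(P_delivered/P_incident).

mismatch loss ≈ 2.94 dB

Γ = (81 + j197)/(231 + j197), |Γ| = 0.702
|Γ|² = 0.492, so P_del/P_inc = 1 − |Γ|² = 0.508
ML = −10·log₁₀(1 − |Γ|²)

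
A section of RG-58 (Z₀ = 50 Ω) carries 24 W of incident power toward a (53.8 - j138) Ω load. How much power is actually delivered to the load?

P_delivered ≈ 8.66 W

|Γ| = |(3.8 − j138)/(103.8 − j138)| = 0.799
|Γ|² = 0.639
P_refl = |Γ|²·P_inc = 15.3 W, P_del = (1 − |Γ|²)·P_inc = 8.66 W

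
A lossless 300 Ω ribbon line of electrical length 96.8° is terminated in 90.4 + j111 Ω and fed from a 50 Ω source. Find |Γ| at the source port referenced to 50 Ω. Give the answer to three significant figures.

tan(βl) = -8.39
Z_in = Z_0·(Z_L + jZ_0·tanβl)/(Z_0 + jZ_L·tanβl) = 278 − j415 Ω
Γ_s = (Z_in − Z_s)/(Z_in + Z_s) = (228 − j415)/(328 − j415), |Γ_s| = 0.895

|Γ| ≈ 0.895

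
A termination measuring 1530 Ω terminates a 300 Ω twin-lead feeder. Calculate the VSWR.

VSWR ≈ 5.1

Γ = (1530 − 300)/(1530 + 300) = 0.672
VSWR = (1 + 0.672)/(1 − 0.672)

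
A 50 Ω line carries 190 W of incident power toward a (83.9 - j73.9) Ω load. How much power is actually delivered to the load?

P_delivered ≈ 136 W

|Γ| = |(33.9 − j73.9)/(133.9 − j73.9)| = 0.532
|Γ|² = 0.283
P_refl = |Γ|²·P_inc = 53.7 W, P_del = (1 − |Γ|²)·P_inc = 136 W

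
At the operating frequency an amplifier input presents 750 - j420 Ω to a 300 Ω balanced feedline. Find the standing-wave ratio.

VSWR ≈ 3.39

Γ = (Z_L − Z_0)/(Z_L + Z_0) = (450 − j420)/(1050 − j420)
|Γ| = 616/1130 = 0.544
VSWR = (1 + |Γ|)/(1 − |Γ|) = 1.54/0.456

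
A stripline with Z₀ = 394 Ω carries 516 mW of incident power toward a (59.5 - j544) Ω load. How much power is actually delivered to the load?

|Γ| = |(-334.5 − j544)/(453.5 − j544)| = 0.902
|Γ|² = 0.813
P_refl = |Γ|²·P_inc = 420 mW, P_del = (1 − |Γ|²)·P_inc = 96.5 mW

P_delivered ≈ 96.5 mW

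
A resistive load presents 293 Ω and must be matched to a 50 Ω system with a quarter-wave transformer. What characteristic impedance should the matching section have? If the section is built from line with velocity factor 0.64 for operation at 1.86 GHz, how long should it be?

Z_qwt ≈ 121 Ω; length ≈ 2.58 cm

Z_qwt = √(Z_0·R_L) = √(50 × 293) = √14650
λ = 0.64·c/f = 0.103 m, so l = λ/4 = 0.0258 m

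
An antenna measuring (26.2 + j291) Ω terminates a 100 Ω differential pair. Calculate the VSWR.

VSWR ≈ 36.4

Γ = (Z_L − Z_0)/(Z_L + Z_0) = (-73.8 + j291)/(126.2 + j291)
|Γ| = 300/317 = 0.946
VSWR = (1 + |Γ|)/(1 − |Γ|) = 1.95/0.0535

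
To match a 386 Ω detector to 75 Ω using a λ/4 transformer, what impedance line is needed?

Z_qwt ≈ 170 Ω

Z_qwt = √(Z_0·R_L) = √(75 × 386) = √28950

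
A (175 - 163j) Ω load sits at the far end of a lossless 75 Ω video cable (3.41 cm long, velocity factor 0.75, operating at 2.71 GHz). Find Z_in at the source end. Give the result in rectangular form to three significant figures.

λ = v/f = 0.75·c / 2.71 GHz = 0.083 m
βl = 2π·l/λ = 2π × 0.411 = 148°
tan(βl) = tan(148°) = -0.628
Z_in = Z_0·(Z_L + jZ_0·tanβl)/(Z_0 + jZ_L·tanβl)
     = 75·(175 − j210)/(-27.4 − j110)

Z_in ≈ 107 + j146 Ω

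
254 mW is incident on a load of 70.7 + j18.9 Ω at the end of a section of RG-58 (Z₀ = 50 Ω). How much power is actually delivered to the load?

|Γ| = |(20.7 + j18.9)/(120.7 + j18.9)| = 0.229
|Γ|² = 0.0526
P_refl = |Γ|²·P_inc = 13.4 mW, P_del = (1 − |Γ|²)·P_inc = 241 mW

P_delivered ≈ 241 mW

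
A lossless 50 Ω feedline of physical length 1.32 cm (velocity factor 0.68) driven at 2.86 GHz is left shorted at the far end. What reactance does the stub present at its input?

λ = v/f = 0.68·c / 2.86 GHz = 0.0713 m
βl = 2π·l/λ = 2π × 0.185 = 66.6°
tan(βl) = 2.31
For a shorted stub, Z_in = jZ_0·tan(βl)

X_in ≈ 116 Ω (inductive)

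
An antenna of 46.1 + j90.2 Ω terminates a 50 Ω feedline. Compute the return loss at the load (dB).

RL ≈ 3.29 dB

Γ = (-3.9 + j90.2)/(96.1 + j90.2), |Γ| = 0.685
RL = −20·log₁₀|Γ| = −20·log₁₀(0.685)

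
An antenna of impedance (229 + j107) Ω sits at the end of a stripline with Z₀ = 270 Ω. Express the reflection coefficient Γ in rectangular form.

Γ ≈ -0.0346 + j0.222

Γ = (Z_L − Z_0)/(Z_L + Z_0) = (-41 + j107)/(499 + j107)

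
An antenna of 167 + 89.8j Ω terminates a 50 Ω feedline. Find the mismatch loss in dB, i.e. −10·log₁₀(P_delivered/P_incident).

mismatch loss ≈ 2.18 dB

Γ = (117 + j89.8)/(217 + j89.8), |Γ| = 0.628
|Γ|² = 0.394, so P_del/P_inc = 1 − |Γ|² = 0.606
ML = −10·log₁₀(1 − |Γ|²)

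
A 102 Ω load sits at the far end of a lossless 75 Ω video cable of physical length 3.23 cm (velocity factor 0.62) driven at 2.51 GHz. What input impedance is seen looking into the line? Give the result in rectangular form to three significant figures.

Z_in ≈ 90.2 + j20.3 Ω

λ = v/f = 0.62·c / 2.51 GHz = 0.0741 m
βl = 2π·l/λ = 2π × 0.436 = 157°
tan(βl) = tan(157°) = -0.426
Z_in = Z_0·(Z_L + jZ_0·tanβl)/(Z_0 + jZ_L·tanβl)
     = 75·(102 − j32)/(75 − j43.5)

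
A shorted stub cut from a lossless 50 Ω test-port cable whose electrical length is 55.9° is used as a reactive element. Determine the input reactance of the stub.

X_in ≈ 73.8 Ω (inductive)

tan(βl) = 1.48
For a shorted stub, Z_in = jZ_0·tan(βl)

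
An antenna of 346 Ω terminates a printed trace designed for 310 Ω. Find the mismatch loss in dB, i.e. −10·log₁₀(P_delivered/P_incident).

mismatch loss ≈ 0.0131 dB

Γ = (346 − 310)/(346 + 310) = 0.0549
|Γ|² = 0.00301, so P_del/P_inc = 1 − |Γ|² = 0.997
ML = −10·log₁₀(1 − |Γ|²)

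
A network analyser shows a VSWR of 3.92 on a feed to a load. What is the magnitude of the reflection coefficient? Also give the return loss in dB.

|Γ| = (S − 1)/(S + 1) = (3.92 − 1)/(3.92 + 1) = 2.92/4.92
RL = −20·log₁₀|Γ| = −20·log₁₀(0.593)

|Γ| ≈ 0.593; return loss ≈ 4.53 dB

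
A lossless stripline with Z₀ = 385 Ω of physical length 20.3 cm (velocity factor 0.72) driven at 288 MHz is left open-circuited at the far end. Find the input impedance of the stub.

Z_in ≈ +j50.3 Ω

λ = v/f = 0.72·c / 288 MHz = 0.75 m
βl = 2π·l/λ = 2π × 0.271 = 97.4°
tan(βl) = -7.66
For an open-circuited stub, Z_in = −jZ_0·cot(βl) = −jZ_0/tan(βl)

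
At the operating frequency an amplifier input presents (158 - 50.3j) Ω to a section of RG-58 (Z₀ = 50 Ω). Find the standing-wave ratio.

Γ = (Z_L − Z_0)/(Z_L + Z_0) = (108 − j50.3)/(208 − j50.3)
|Γ| = 119/214 = 0.557
VSWR = (1 + |Γ|)/(1 − |Γ|) = 1.56/0.443

VSWR ≈ 3.51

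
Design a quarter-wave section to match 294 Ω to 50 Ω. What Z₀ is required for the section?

Z_qwt = √(Z_0·R_L) = √(50 × 294) = √14700

Z_qwt ≈ 121 Ω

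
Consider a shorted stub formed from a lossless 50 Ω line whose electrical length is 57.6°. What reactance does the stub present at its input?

X_in ≈ 78.8 Ω (inductive)

tan(βl) = 1.58
For a shorted stub, Z_in = jZ_0·tan(βl)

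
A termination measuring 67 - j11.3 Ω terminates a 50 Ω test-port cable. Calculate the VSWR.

VSWR ≈ 1.42

Γ = (Z_L − Z_0)/(Z_L + Z_0) = (17 − j11.3)/(117 − j11.3)
|Γ| = 20.4/118 = 0.174
VSWR = (1 + |Γ|)/(1 − |Γ|) = 1.17/0.826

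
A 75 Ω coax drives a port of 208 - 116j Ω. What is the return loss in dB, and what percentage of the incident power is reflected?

Γ = (133 − j116)/(283 − j116), |Γ| = 0.577
RL = −20·log₁₀(0.577) = 4.78 dB
P_refl/P_inc = |Γ|² = 0.333

RL ≈ 4.78 dB; 33.3% of incident power reflected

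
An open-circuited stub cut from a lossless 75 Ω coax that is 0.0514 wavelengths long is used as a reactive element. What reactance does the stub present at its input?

βl = 2π × 0.0514 = 18.5°
tan(βl) = 0.335
For an open-circuited stub, Z_in = −jZ_0·cot(βl) = −jZ_0/tan(βl)

X_in ≈ -224 Ω (capacitive)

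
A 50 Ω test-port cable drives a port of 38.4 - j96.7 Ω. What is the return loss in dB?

RL ≈ 2.58 dB

Γ = (-11.6 − j96.7)/(88.4 − j96.7), |Γ| = 0.743
RL = −20·log₁₀|Γ| = −20·log₁₀(0.743)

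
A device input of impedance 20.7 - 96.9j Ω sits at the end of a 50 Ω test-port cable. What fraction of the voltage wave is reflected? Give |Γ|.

|Γ| ≈ 0.844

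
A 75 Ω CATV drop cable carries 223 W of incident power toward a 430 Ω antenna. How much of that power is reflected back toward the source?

Γ = (430 − 75)/(430 + 75) = 0.703
|Γ|² = 0.494
P_refl = |Γ|²·P_inc = 110 W, P_del = (1 − |Γ|²)·P_inc = 113 W

P_reflected ≈ 110 W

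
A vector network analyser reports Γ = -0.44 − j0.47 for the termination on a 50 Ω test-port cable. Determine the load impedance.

Z_L ≈ 12.8 − j20.5 Ω

Z_L = Z_0·(1 + Γ)/(1 − Γ) = 50·(0.56 − j0.47)/(1.44 + j0.47)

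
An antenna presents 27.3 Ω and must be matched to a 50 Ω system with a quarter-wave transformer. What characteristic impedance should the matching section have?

Z_qwt ≈ 36.9 Ω

Z_qwt = √(Z_0·R_L) = √(50 × 27.3) = √1365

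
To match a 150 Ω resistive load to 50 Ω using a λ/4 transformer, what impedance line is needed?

Z_qwt = √(Z_0·R_L) = √(50 × 150) = √7500

Z_qwt ≈ 86.6 Ω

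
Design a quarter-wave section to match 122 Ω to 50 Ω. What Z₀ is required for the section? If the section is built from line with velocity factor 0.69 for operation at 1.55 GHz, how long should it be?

Z_qwt ≈ 78.1 Ω; length ≈ 3.34 cm

Z_qwt = √(Z_0·R_L) = √(50 × 122) = √6100
λ = 0.69·c/f = 0.134 m, so l = λ/4 = 0.0334 m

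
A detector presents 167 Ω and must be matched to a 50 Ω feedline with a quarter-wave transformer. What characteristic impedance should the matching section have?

Z_qwt ≈ 91.4 Ω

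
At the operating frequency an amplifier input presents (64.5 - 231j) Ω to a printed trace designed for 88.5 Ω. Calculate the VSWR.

Γ = (Z_L − Z_0)/(Z_L + Z_0) = (-24 − j231)/(153 − j231)
|Γ| = 232/277 = 0.838
VSWR = (1 + |Γ|)/(1 − |Γ|) = 1.84/0.162

VSWR ≈ 11.4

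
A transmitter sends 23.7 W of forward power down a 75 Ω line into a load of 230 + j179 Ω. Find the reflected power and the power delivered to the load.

P_reflected ≈ 10.6 W; P_delivered ≈ 13.1 W

|Γ| = |(155 + j179)/(305 + j179)| = 0.67
|Γ|² = 0.448
P_refl = |Γ|²·P_inc = 10.6 W, P_del = (1 − |Γ|²)·P_inc = 13.1 W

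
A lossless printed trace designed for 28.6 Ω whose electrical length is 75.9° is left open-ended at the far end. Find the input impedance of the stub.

Z_in ≈ −j7.18 Ω

tan(βl) = 3.98
For an open-ended stub, Z_in = −jZ_0·cot(βl) = −jZ_0/tan(βl)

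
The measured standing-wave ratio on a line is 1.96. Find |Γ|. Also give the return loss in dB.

|Γ| = (S − 1)/(S + 1) = (1.96 − 1)/(1.96 + 1) = 0.96/2.96
RL = −20·log₁₀|Γ| = −20·log₁₀(0.324)

|Γ| ≈ 0.324; return loss ≈ 9.78 dB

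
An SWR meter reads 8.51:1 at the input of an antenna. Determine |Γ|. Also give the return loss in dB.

|Γ| ≈ 0.79; return loss ≈ 2.05 dB

|Γ| = (S − 1)/(S + 1) = (8.51 − 1)/(8.51 + 1) = 7.51/9.51
RL = −20·log₁₀|Γ| = −20·log₁₀(0.79)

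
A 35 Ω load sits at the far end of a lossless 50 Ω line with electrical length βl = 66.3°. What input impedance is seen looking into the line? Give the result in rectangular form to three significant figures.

tan(βl) = tan(66.3°) = 2.28
Z_in = Z_0·(Z_L + jZ_0·tanβl)/(Z_0 + jZ_L·tanβl)
     = 50·(35 + j114)/(50 + j79.7)

Z_in ≈ 61.1 + j16.4 Ω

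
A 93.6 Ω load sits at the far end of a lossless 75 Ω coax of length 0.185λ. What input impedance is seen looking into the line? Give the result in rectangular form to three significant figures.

Z_in ≈ 63.7 − j10.4 Ω

βl = 2π × 0.185 = 66.6°
tan(βl) = tan(66.6°) = 2.31
Z_in = Z_0·(Z_L + jZ_0·tanβl)/(Z_0 + jZ_L·tanβl)
     = 75·(93.6 + j173)/(75 + j216)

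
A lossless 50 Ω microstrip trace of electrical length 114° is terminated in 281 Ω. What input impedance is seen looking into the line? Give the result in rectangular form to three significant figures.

tan(βl) = tan(114°) = -2.25
Z_in = Z_0·(Z_L + jZ_0·tanβl)/(Z_0 + jZ_L·tanβl)
     = 50·(281 − j112)/(50 − j631)

Z_in ≈ 10.6 + j21.4 Ω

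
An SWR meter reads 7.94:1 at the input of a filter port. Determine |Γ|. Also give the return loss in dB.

|Γ| ≈ 0.776; return loss ≈ 2.2 dB

|Γ| = (S − 1)/(S + 1) = (7.94 − 1)/(7.94 + 1) = 6.94/8.94
RL = −20·log₁₀|Γ| = −20·log₁₀(0.776)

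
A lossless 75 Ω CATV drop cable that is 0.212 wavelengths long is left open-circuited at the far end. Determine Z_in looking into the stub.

βl = 2π × 0.212 = 76.3°
tan(βl) = 4.11
For an open-circuited stub, Z_in = −jZ_0·cot(βl) = −jZ_0/tan(βl)

Z_in ≈ −j18.3 Ω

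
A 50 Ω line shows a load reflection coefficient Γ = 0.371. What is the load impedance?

Z_L ≈ 109 Ω

Z_L = Z_0·(1 + Γ)/(1 − Γ) = 50·(1.37)/(0.629)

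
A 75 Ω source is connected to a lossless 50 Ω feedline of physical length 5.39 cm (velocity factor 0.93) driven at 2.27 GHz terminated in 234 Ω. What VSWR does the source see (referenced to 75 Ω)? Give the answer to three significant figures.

λ = v/f = 0.93·c / 2.27 GHz = 0.123 m
βl = 2π·l/λ = 2π × 0.439 = 158°
tan(βl) = -0.407
Z_in = Z_0·(Z_L + jZ_0·tanβl)/(Z_0 + jZ_L·tanβl) = 59 + j92 Ω
Γ_s = (Z_in − Z_s)/(Z_in + Z_s) = (-16 + j92)/(134 + j92), |Γ_s| = 0.574
VSWR = (1 + |Γ_s|)/(1 − |Γ_s|)

VSWR ≈ 3.7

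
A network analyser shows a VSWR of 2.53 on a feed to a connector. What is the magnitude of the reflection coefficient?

|Γ| = (S − 1)/(S + 1) = (2.53 − 1)/(2.53 + 1) = 1.53/3.53

|Γ| ≈ 0.433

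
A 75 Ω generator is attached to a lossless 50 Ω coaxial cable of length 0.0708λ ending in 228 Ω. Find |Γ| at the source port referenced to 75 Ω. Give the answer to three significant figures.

|Γ| ≈ 0.581

βl = 2π × 0.0708 = 25.5°
tan(βl) = 0.477
Z_in = Z_0·(Z_L + jZ_0·tanβl)/(Z_0 + jZ_L·tanβl) = 48.9 − j82.4 Ω
Γ_s = (Z_in − Z_s)/(Z_in + Z_s) = (-26.1 − j82.4)/(124 − j82.4), |Γ_s| = 0.581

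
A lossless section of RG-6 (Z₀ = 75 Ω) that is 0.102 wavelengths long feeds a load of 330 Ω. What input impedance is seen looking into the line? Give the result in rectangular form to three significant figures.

Z_in ≈ 43.6 − j87.3 Ω

βl = 2π × 0.102 = 36.7°
tan(βl) = tan(36.7°) = 0.746
Z_in = Z_0·(Z_L + jZ_0·tanβl)/(Z_0 + jZ_L·tanβl)
     = 75·(330 + j55.9)/(75 + j246)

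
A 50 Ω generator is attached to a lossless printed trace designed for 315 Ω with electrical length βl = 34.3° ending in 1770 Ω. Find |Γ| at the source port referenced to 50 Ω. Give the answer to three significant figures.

tan(βl) = 0.682
Z_in = Z_0·(Z_L + jZ_0·tanβl)/(Z_0 + jZ_L·tanβl) = 165 − j419 Ω
Γ_s = (Z_in − Z_s)/(Z_in + Z_s) = (115 − j419)/(215 − j419), |Γ_s| = 0.922

|Γ| ≈ 0.922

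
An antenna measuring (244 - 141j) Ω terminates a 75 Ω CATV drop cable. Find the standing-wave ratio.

Γ = (Z_L − Z_0)/(Z_L + Z_0) = (169 − j141)/(319 − j141)
|Γ| = 220/349 = 0.631
VSWR = (1 + |Γ|)/(1 − |Γ|) = 1.63/0.369

VSWR ≈ 4.42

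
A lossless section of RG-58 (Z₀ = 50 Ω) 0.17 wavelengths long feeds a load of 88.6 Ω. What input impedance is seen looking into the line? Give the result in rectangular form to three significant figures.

βl = 2π × 0.17 = 61.2°
tan(βl) = tan(61.2°) = 1.82
Z_in = Z_0·(Z_L + jZ_0·tanβl)/(Z_0 + jZ_L·tanβl)
     = 50·(88.6 + j90.9)/(50 + j161)

Z_in ≈ 33.5 − j17.1 Ω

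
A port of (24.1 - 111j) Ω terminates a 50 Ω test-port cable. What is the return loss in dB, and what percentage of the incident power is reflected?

RL ≈ 1.37 dB; 72.9% of incident power reflected

Γ = (-25.9 − j111)/(74.1 − j111), |Γ| = 0.854
RL = −20·log₁₀(0.854) = 1.37 dB
P_refl/P_inc = |Γ|² = 0.729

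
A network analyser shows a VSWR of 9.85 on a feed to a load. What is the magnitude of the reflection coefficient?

|Γ| = (S − 1)/(S + 1) = (9.85 − 1)/(9.85 + 1) = 8.85/10.8

|Γ| ≈ 0.816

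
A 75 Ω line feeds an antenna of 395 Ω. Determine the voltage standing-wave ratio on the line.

VSWR ≈ 5.27

Γ = (395 − 75)/(395 + 75) = 0.681
VSWR = (1 + 0.681)/(1 − 0.681)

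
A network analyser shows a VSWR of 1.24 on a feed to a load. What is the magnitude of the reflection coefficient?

|Γ| = (S − 1)/(S + 1) = (1.24 − 1)/(1.24 + 1) = 0.24/2.24

|Γ| ≈ 0.107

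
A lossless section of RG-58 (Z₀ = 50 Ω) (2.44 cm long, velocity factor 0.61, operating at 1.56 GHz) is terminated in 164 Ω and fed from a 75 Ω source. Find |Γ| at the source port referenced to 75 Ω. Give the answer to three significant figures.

|Γ| ≈ 0.652

λ = v/f = 0.61·c / 1.56 GHz = 0.117 m
βl = 2π·l/λ = 2π × 0.208 = 74.9°
tan(βl) = 3.7
Z_in = Z_0·(Z_L + jZ_0·tanβl)/(Z_0 + jZ_L·tanβl) = 16.2 − j12.2 Ω
Γ_s = (Z_in − Z_s)/(Z_in + Z_s) = (-58.8 − j12.2)/(91.2 − j12.2), |Γ_s| = 0.652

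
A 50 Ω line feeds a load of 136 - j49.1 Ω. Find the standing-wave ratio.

Γ = (Z_L − Z_0)/(Z_L + Z_0) = (86 − j49.1)/(186 − j49.1)
|Γ| = 99/192 = 0.515
VSWR = (1 + |Γ|)/(1 − |Γ|) = 1.51/0.485

VSWR ≈ 3.12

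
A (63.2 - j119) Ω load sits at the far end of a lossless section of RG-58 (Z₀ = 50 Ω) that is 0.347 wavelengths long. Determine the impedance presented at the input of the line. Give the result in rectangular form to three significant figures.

βl = 2π × 0.347 = 125°
tan(βl) = tan(125°) = -1.43
Z_in = Z_0·(Z_L + jZ_0·tanβl)/(Z_0 + jZ_L·tanβl)
     = 50·(63.2 − j191)/(-120 − j90.5)

Z_in ≈ 21.2 + j63.2 Ω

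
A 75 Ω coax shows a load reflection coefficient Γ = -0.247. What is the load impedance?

Z_L = Z_0·(1 + Γ)/(1 − Γ) = 75·(0.753)/(1.25)

Z_L ≈ 45.3 Ω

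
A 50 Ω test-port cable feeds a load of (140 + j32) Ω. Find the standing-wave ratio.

VSWR ≈ 2.97

Γ = (Z_L − Z_0)/(Z_L + Z_0) = (90 + j32)/(190 + j32)
|Γ| = 95.5/193 = 0.496
VSWR = (1 + |Γ|)/(1 − |Γ|) = 1.5/0.504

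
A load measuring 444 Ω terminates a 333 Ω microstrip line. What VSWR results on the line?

VSWR ≈ 1.33

Γ = (444 − 333)/(444 + 333) = 0.143
VSWR = (1 + 0.143)/(1 − 0.143)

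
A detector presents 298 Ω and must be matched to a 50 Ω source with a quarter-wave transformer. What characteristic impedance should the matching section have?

Z_qwt ≈ 122 Ω

Z_qwt = √(Z_0·R_L) = √(50 × 298) = √14900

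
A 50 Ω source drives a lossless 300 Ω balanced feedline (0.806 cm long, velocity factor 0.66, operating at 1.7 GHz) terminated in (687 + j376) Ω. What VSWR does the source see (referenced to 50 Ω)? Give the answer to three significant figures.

λ = v/f = 0.66·c / 1.7 GHz = 0.116 m
βl = 2π·l/λ = 2π × 0.0692 = 24.9°
tan(βl) = 0.464
Z_in = Z_0·(Z_L + jZ_0·tanβl)/(Z_0 + jZ_L·tanβl) = 640 − j395 Ω
Γ_s = (Z_in − Z_s)/(Z_in + Z_s) = (590 − j395)/(690 − j395), |Γ_s| = 0.893
VSWR = (1 + |Γ_s|)/(1 − |Γ_s|)

VSWR ≈ 17.7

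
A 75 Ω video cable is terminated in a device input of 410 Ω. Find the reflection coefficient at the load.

Γ = (Z_L − Z_0)/(Z_L + Z_0) = (410 − 75)/(410 + 75) = 335/485

Γ = 0.691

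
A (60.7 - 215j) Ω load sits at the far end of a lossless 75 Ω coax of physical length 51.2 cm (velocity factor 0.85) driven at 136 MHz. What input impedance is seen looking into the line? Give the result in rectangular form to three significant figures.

λ = v/f = 0.85·c / 136 MHz = 1.88 m
βl = 2π·l/λ = 2π × 0.273 = 98.3°
tan(βl) = tan(98.3°) = -6.85
Z_in = Z_0·(Z_L + jZ_0·tanβl)/(Z_0 + jZ_L·tanβl)
     = 75·(60.7 − j729)/(-1400 − j416)

Z_in ≈ 7.69 + j36.8 Ω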